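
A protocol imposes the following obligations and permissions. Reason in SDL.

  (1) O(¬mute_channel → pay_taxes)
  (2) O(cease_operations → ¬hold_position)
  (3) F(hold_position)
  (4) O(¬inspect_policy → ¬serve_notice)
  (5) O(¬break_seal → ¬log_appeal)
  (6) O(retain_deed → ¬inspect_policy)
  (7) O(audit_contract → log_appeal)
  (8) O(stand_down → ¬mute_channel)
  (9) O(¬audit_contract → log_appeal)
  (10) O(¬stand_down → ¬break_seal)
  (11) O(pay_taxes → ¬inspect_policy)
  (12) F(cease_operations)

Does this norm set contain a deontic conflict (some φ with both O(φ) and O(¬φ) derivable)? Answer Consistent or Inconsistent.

Premise 2 is O(cease_operations → ¬hold_position); even if O(¬hold_position) held, inferring O(cease_operations) would be affirming the consequent — invalid.
So O(cease_operations) is not derivable, and the apparent clash with O(¬cease_operations) does not arise.
A world satisfying every obligation exists (e.g. audit_contract=false, break_seal=true, cease_operations=false, hold_position=false, inspect_policy=false, log_appeal=true, mute_channel=false, pay_taxes=true, retain_deed=false, serve_notice=false, stand_down=true); no atom is both obligatory and forbidden, so the set is consistent.

Consistent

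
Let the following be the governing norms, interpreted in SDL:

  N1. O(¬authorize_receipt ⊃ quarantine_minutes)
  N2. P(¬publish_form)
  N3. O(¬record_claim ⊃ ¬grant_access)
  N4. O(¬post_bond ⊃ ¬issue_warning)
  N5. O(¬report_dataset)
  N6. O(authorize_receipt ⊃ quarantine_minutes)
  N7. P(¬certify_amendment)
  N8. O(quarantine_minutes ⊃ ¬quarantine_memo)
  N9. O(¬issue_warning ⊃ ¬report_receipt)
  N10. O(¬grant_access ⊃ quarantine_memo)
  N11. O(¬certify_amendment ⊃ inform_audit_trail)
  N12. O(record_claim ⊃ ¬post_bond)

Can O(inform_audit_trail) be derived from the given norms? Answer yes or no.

No

Premise 11 is O(¬certify_amendment ⊃ inform_audit_trail), but O(¬certify_amendment) is not derivable from the premises (the permission P(¬certify_amendment) asserts only ¬O(certify_amendment), not O(¬certify_amendment)), so it does not yield O(inform_audit_trail).
No other premise forces O(inform_audit_trail). An ideal world satisfying every premise can still have inform_audit_trail false, so O(inform_audit_trail) is not derivable.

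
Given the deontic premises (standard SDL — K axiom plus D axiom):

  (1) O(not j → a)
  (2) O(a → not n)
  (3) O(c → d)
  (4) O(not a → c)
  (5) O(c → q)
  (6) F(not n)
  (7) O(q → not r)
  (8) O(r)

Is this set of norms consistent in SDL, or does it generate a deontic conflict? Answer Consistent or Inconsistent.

Premise 8 states O(r) outright.
Premise 7 is O(q → not r); contrapositively O(r → not q). Since O(r) holds, K gives O(not q).
Premise 5, O(c → q), contraposes to O(not q → not c); with O(not q) we get O(not c).
The contrapositive of premise 4 (O(not a → c)) is O(not c → a), and O(not c) is already established, so O(a).
With premise 2, O(a → not n), the K-axiom yields O(not n).
However, F(not n) at premise 6 amounts to O(n).
We now have both O(not n) and O(n) — n is simultaneously obligatory and forbidden, violating the D-axiom.

Inconsistent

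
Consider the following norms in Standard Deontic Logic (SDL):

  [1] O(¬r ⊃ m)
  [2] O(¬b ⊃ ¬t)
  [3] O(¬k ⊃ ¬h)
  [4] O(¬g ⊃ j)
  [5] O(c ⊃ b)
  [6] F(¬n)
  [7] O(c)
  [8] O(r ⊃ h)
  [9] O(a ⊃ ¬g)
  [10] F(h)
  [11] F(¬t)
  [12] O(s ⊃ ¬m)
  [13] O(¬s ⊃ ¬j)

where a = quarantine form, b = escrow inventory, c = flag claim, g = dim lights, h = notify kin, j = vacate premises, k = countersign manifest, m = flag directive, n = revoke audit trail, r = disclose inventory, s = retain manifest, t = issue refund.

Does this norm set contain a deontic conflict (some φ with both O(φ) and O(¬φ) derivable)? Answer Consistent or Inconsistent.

Consistent

Premise 2 is O(¬b ⊃ ¬t), but O(¬b) is not derivable from the premises, so it does not yield O(¬t).
So O(¬t) is not derivable, and the apparent clash with O(t) does not arise.
A world satisfying every obligation exists (e.g. a=false, b=true, c=true, g=true, h=false, j=false, k=false, m=true, n=true, r=false, s=false, t=true); no atom is both obligatory and forbidden, so the set is consistent.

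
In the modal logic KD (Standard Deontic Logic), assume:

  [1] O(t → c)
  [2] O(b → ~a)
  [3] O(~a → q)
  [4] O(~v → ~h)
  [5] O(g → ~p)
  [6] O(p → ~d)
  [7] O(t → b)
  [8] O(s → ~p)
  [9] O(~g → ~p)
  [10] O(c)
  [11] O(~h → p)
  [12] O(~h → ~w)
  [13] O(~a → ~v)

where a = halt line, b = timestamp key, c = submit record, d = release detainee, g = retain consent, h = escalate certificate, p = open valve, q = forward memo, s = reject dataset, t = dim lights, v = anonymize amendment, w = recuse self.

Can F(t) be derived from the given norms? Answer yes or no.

Premises 5 and 9 cover both cases: O(g → ~p) and O(~g → ~p). Since g ∨ ~g is a tautology, O(~p) follows.
Premise 11 is O(~h → p); contrapositively O(~p → h). Since O(~p) holds, K gives O(h).
Premise 4 is O(~v → ~h); contrapositively O(h → v). Since O(h) holds, K gives O(v).
The contrapositive of premise 13 (O(~a → ~v)) is O(v → a), and O(v) is already established, so O(a).
Premise 2 is O(b → ~a); contrapositively O(a → ~b). Since O(a) holds, K gives O(~b).
The contrapositive of premise 7 (O(t → b)) is O(~b → ~t), and O(~b) is already established, so O(~t).
Premises 1, 3, 6, 8, 10, 12 do not contribute to this derivation.
So O(~t) holds, i.e. F(t). The claim follows.

Yes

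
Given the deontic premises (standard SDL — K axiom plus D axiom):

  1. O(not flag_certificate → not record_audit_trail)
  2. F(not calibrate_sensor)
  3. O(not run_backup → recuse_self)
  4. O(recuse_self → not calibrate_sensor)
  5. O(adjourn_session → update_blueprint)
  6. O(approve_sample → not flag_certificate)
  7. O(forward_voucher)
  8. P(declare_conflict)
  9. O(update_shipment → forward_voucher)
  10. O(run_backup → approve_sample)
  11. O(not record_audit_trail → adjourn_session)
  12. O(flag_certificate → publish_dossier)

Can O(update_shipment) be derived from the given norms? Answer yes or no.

No

Premise 9 is O(update_shipment → forward_voucher); even if O(forward_voucher) held, inferring O(update_shipment) would be affirming the consequent — invalid.
No other premise forces O(update_shipment). An ideal world satisfying every premise can still have update_shipment false, so O(update_shipment) is not derivable.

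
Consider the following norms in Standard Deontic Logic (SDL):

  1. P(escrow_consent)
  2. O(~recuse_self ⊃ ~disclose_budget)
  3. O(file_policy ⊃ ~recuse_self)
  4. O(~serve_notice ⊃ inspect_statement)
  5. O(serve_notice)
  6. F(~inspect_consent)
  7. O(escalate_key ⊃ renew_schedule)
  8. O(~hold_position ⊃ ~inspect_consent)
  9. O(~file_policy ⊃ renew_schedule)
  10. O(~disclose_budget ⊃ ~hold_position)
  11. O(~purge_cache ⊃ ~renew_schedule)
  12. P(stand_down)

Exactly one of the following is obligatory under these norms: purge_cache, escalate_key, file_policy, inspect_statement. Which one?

purge_cache

Premise 6 is F(~inspect_consent), i.e. O(inspect_consent).
Premise 8 is O(~hold_position ⊃ ~inspect_consent); contrapositively O(inspect_consent ⊃ hold_position). Since O(inspect_consent) holds, K gives O(hold_position).
Premise 10, O(~disclose_budget ⊃ ~hold_position), contraposes to O(hold_position ⊃ disclose_budget); with O(hold_position) we get O(disclose_budget).
The contrapositive of premise 2 (O(~recuse_self ⊃ ~disclose_budget)) is O(disclose_budget ⊃ recuse_self), and O(disclose_budget) is already established, so O(recuse_self).
Premise 3, O(file_policy ⊃ ~recuse_self), contraposes to O(recuse_self ⊃ ~file_policy); with O(recuse_self) we get O(~file_policy).
With premise 9, O(~file_policy ⊃ renew_schedule), the K-axiom yields O(renew_schedule).
The contrapositive of premise 11 (O(~purge_cache ⊃ ~renew_schedule)) is O(renew_schedule ⊃ purge_cache), and O(renew_schedule) is already established, so O(purge_cache).
So O(purge_cache) holds — purge_cache is obligatory. None of the other listed options is made obligatory by any chain of premises.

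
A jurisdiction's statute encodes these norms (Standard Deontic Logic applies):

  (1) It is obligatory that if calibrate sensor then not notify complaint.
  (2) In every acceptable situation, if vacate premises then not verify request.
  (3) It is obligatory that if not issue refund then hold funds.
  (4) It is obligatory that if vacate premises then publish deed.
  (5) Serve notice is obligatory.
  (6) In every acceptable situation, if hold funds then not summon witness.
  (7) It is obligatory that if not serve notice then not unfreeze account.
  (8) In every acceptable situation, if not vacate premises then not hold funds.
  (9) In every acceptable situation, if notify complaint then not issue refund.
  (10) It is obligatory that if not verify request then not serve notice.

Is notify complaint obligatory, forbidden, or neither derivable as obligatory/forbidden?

Premise 5 gives O(serve_notice).
Premise 10 is O(¬verify_request → ¬serve_notice); contrapositively O(serve_notice → verify_request). Since O(serve_notice) holds, K gives O(verify_request).
Premise 2 is O(vacate_premises → ¬verify_request); contrapositively O(verify_request → ¬vacate_premises). Since O(verify_request) holds, K gives O(¬vacate_premises).
From O(¬vacate_premises) and premise 8, O(¬vacate_premises → ¬hold_funds), we obtain O(¬hold_funds).
The contrapositive of premise 3 (O(¬issue_refund → hold_funds)) is O(¬hold_funds → issue_refund), and O(¬hold_funds) is already established, so O(issue_refund).
The contrapositive of premise 9 (O(notify_complaint → ¬issue_refund)) is O(issue_refund → ¬notify_complaint), and O(issue_refund) is already established, so O(¬notify_complaint).
Premises 1, 4, 6, 7 do not contribute to this derivation.
Thus O(¬notify_complaint), which is F(notify_complaint): notify_complaint is forbidden.

Forbidden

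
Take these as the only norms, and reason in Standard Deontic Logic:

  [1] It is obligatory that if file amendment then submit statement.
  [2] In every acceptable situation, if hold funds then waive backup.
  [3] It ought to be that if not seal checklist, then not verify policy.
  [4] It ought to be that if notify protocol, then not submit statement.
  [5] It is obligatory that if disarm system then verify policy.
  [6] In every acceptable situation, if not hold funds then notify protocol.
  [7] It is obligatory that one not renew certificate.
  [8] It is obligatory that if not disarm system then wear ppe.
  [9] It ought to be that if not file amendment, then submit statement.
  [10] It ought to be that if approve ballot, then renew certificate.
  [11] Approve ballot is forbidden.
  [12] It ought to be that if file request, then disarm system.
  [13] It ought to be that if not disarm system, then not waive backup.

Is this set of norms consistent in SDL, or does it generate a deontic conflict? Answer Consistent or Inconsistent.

Premise 10 is O(approve_ballot → renew_certificate), but O(approve_ballot) is not derivable from the premises, so it does not yield O(renew_certificate).
So O(renew_certificate) is not derivable, and the apparent clash with O(¬renew_certificate) does not arise.
A world satisfying every obligation exists (e.g. approve_ballot=false, disarm_system=true, file_amendment=false, file_request=false, hold_funds=true, notify_protocol=false, renew_certificate=false, seal_checklist=true, submit_statement=true, verify_policy=true, waive_backup=true, wear_ppe=false); no atom is both obligatory and forbidden, so the set is consistent.

Consistent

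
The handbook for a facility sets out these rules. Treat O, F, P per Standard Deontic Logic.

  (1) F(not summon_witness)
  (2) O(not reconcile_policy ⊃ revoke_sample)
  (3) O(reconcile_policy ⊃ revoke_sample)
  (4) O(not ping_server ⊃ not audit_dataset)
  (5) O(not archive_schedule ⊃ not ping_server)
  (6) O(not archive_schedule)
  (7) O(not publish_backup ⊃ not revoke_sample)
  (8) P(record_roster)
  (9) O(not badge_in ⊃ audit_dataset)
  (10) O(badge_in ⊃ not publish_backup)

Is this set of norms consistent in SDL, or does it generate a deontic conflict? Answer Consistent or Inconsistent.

Inconsistent

Premises 2 and 3 cover both cases: O(not reconcile_policy ⊃ revoke_sample) and O(reconcile_policy ⊃ revoke_sample). Since not reconcile_policy ∨ reconcile_policy is a tautology, O(revoke_sample) follows.
Premise 7 is O(not publish_backup ⊃ not revoke_sample); contrapositively O(revoke_sample ⊃ publish_backup). Since O(revoke_sample) holds, K gives O(publish_backup).
Premise 10 is O(badge_in ⊃ not publish_backup); contrapositively O(publish_backup ⊃ not badge_in). Since O(publish_backup) holds, K gives O(not badge_in).
Applying K to premise 9 (O(not badge_in ⊃ audit_dataset)) and O(not badge_in) yields O(audit_dataset).
The contrapositive of premise 4 (O(not ping_server ⊃ not audit_dataset)) is O(audit_dataset ⊃ ping_server), and O(audit_dataset) is already established, so O(ping_server).
The contrapositive of premise 5 (O(not archive_schedule ⊃ not ping_server)) is O(ping_server ⊃ archive_schedule), and O(ping_server) is already established, so O(archive_schedule).
Yet premise 6 states O(not archive_schedule).
We now have both O(archive_schedule) and O(not archive_schedule) — archive_schedule is simultaneously obligatory and forbidden, violating the D-axiom.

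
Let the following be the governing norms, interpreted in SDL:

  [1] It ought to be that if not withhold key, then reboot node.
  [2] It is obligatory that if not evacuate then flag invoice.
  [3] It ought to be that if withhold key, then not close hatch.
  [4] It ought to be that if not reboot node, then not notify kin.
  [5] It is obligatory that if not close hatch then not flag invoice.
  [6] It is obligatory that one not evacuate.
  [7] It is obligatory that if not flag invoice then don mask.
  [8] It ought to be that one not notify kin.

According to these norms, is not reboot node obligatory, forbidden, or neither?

Forbidden

Premise 6 gives O(¬evacuate).
With premise 2, O(¬evacuate → flag_invoice), the K-axiom yields O(flag_invoice).
Premise 5, O(¬close_hatch → ¬flag_invoice), contraposes to O(flag_invoice → close_hatch); with O(flag_invoice) we get O(close_hatch).
The contrapositive of premise 3 (O(withhold_key → ¬close_hatch)) is O(close_hatch → ¬withhold_key), and O(close_hatch) is already established, so O(¬withhold_key).
With premise 1, O(¬withhold_key → reboot_node), the K-axiom yields O(reboot_node).
Premises 4, 7, 8 do not contribute to this derivation.
Thus O(reboot_node), which is F(¬reboot_node): ¬reboot_node is forbidden.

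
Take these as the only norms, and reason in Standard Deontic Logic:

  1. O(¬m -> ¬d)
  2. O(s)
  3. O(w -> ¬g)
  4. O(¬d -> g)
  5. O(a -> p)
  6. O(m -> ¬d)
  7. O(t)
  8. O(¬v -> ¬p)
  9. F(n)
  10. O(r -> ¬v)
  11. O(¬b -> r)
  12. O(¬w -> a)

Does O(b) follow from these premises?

Yes

Premises 6 and 1 cover both cases: O(m -> ¬d) and O(¬m -> ¬d). Since m ∨ ¬m is a tautology, O(¬d) follows.
From O(¬d) and premise 4, O(¬d -> g), we obtain O(g).
The contrapositive of premise 3 (O(w -> ¬g)) is O(g -> ¬w), and O(g) is already established, so O(¬w).
Applying K to premise 12 (O(¬w -> a)) and O(¬w) yields O(a).
Premise 5 is O(a -> p); since O(a), deontic closure gives O(p).
Premise 8, O(¬v -> ¬p), contraposes to O(p -> v); with O(p) we get O(v).
The contrapositive of premise 10 (O(r -> ¬v)) is O(v -> ¬r), and O(v) is already established, so O(¬r).
The contrapositive of premise 11 (O(¬b -> r)) is O(¬r -> b), and O(¬r) is already established, so O(b).
Premises 2, 7, 9 do not contribute to this derivation.
So O(b) follows.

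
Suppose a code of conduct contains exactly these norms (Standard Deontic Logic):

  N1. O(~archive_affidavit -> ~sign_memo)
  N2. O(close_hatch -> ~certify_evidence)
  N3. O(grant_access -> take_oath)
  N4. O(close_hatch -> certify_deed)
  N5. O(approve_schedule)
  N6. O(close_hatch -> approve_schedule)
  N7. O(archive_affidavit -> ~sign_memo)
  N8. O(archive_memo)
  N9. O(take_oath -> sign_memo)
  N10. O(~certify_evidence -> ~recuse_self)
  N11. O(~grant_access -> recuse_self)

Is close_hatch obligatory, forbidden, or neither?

Forbidden

By case analysis on ~archive_affidavit: premise 1 gives O(~archive_affidavit -> ~sign_memo) and premise 7 gives O(archive_affidavit -> ~sign_memo), so O(~sign_memo) either way.
Premise 9, O(take_oath -> sign_memo), contraposes to O(~sign_memo -> ~take_oath); with O(~sign_memo) we get O(~take_oath).
Premise 3 is O(grant_access -> take_oath); contrapositively O(~take_oath -> ~grant_access). Since O(~take_oath) holds, K gives O(~grant_access).
With premise 11, O(~grant_access -> recuse_self), the K-axiom yields O(recuse_self).
Premise 10, O(~certify_evidence -> ~recuse_self), contraposes to O(recuse_self -> certify_evidence); with O(recuse_self) we get O(certify_evidence).
Premise 2, O(close_hatch -> ~certify_evidence), contraposes to O(certify_evidence -> ~close_hatch); with O(certify_evidence) we get O(~close_hatch).
Premises 4, 5, 6, 8 do not contribute to this derivation.
Thus O(~close_hatch), which is F(close_hatch): close_hatch is forbidden.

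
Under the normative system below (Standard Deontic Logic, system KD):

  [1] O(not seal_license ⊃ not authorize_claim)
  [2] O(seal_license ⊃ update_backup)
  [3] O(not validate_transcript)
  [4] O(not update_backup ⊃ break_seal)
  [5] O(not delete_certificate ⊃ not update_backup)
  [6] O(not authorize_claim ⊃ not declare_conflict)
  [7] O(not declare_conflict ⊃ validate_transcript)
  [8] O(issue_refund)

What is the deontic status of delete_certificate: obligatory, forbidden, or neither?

Obligatory

Premise 3 states O(not validate_transcript) outright.
Premise 7 is O(not declare_conflict ⊃ validate_transcript); contrapositively O(not validate_transcript ⊃ declare_conflict). Since O(not validate_transcript) holds, K gives O(declare_conflict).
The contrapositive of premise 6 (O(not authorize_claim ⊃ not declare_conflict)) is O(declare_conflict ⊃ authorize_claim), and O(declare_conflict) is already established, so O(authorize_claim).
Premise 1, O(not seal_license ⊃ not authorize_claim), contraposes to O(authorize_claim ⊃ seal_license); with O(authorize_claim) we get O(seal_license).
From O(seal_license) and premise 2, O(seal_license ⊃ update_backup), we obtain O(update_backup).
Premise 5 is O(not delete_certificate ⊃ not update_backup); contrapositively O(update_backup ⊃ delete_certificate). Since O(update_backup) holds, K gives O(delete_certificate).
Premises 4, 8 do not contribute to this derivation.
Hence delete_certificate is obligatory.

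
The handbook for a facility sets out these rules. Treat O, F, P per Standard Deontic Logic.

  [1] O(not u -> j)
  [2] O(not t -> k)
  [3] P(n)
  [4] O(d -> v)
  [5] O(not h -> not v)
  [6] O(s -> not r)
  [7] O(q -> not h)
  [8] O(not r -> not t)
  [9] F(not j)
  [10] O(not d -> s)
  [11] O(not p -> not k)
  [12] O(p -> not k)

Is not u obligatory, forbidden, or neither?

Neither

Premise 1 is O(not u -> j); even if O(j) held, inferring O(not u) would be affirming the consequent — invalid.
No premise or chain of K-axiom applications forces O(not u), and none forces O(u). So not u is neither obligatory nor forbidden under these norms.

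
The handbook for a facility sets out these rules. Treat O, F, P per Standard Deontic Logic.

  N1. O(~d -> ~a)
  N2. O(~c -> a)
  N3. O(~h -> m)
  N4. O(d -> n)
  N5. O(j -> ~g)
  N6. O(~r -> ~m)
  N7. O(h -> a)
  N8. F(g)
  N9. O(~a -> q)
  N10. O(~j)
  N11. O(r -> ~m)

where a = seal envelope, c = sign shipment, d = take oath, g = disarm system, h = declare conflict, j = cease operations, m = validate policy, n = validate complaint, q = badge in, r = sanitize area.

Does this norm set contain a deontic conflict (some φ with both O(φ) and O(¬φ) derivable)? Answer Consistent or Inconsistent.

Consistent

Premise 5 is O(j -> ~g); even if O(~g) held, inferring O(j) would be affirming the consequent — invalid.
So O(j) is not derivable, and the apparent clash with O(~j) does not arise.
A world satisfying every obligation exists (e.g. a=true, c=false, d=true, g=false, h=true, j=false, m=false, n=true, q=false, r=false); no atom is both obligatory and forbidden, so the set is consistent.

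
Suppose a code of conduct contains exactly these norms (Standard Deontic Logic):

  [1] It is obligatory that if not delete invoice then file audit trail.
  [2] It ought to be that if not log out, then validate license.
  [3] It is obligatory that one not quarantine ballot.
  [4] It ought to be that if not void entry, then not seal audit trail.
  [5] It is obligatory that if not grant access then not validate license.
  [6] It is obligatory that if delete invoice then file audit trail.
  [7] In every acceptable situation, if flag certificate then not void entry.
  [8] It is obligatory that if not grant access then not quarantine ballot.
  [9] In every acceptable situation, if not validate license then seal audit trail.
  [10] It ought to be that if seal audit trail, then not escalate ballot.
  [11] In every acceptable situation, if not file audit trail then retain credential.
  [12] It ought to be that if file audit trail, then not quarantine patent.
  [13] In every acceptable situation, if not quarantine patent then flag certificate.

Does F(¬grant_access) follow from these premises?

Yes

Premises 6 and 1 cover both cases: O(delete_invoice → file_audit_trail) and O(¬delete_invoice → file_audit_trail). Since delete_invoice ∨ ¬delete_invoice is a tautology, O(file_audit_trail) follows.
Premise 12 is O(file_audit_trail → ¬quarantine_patent); since O(file_audit_trail), deontic closure gives O(¬quarantine_patent).
From O(¬quarantine_patent) and premise 13, O(¬quarantine_patent → flag_certificate), we obtain O(flag_certificate).
Premise 7 is O(flag_certificate → ¬void_entry); since O(flag_certificate), deontic closure gives O(¬void_entry).
Premise 4 is O(¬void_entry → ¬seal_audit_trail); since O(¬void_entry), deontic closure gives O(¬seal_audit_trail).
Premise 9 is O(¬validate_license → seal_audit_trail); contrapositively O(¬seal_audit_trail → validate_license). Since O(¬seal_audit_trail) holds, K gives O(validate_license).
The contrapositive of premise 5 (O(¬grant_access → ¬validate_license)) is O(validate_license → grant_access), and O(validate_license) is already established, so O(grant_access).
Premises 2, 3, 8, 10, 11 do not contribute to this derivation.
So O(grant_access) holds, i.e. F(¬grant_access). The claim follows.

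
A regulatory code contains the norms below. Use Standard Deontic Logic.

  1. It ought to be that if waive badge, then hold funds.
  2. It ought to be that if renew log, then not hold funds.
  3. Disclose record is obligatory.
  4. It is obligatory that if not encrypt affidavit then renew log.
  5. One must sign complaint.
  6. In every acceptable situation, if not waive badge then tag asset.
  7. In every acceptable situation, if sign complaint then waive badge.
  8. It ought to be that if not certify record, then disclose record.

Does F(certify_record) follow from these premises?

No

Premise 8 is O(¬certify_record → disclose_record); even if O(disclose_record) held, inferring O(¬certify_record) would be affirming the consequent — invalid.
No other premise forces O(¬certify_record). An ideal world satisfying every premise can still have certify_record true, so F(certify_record) is not derivable.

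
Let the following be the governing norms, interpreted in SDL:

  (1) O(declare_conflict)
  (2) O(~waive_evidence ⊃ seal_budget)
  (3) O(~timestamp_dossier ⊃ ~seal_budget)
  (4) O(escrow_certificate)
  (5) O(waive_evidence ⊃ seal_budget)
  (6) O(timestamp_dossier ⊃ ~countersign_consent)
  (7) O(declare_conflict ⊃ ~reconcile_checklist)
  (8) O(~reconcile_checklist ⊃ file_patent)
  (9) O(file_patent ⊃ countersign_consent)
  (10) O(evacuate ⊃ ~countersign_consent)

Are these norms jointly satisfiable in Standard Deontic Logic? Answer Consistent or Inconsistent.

Inconsistent

Premises 2 and 5 cover both cases: O(~waive_evidence ⊃ seal_budget) and O(waive_evidence ⊃ seal_budget). Since ~waive_evidence ∨ waive_evidence is a tautology, O(seal_budget) follows.
The contrapositive of premise 3 (O(~timestamp_dossier ⊃ ~seal_budget)) is O(seal_budget ⊃ timestamp_dossier), and O(seal_budget) is already established, so O(timestamp_dossier).
Applying K to premise 6 (O(timestamp_dossier ⊃ ~countersign_consent)) and O(timestamp_dossier) yields O(~countersign_consent).
The contrapositive of premise 9 (O(file_patent ⊃ countersign_consent)) is O(~countersign_consent ⊃ ~file_patent), and O(~countersign_consent) is already established, so O(~file_patent).
Premise 8, O(~reconcile_checklist ⊃ file_patent), contraposes to O(~file_patent ⊃ reconcile_checklist); with O(~file_patent) we get O(reconcile_checklist).
Premise 7 is O(declare_conflict ⊃ ~reconcile_checklist); contrapositively O(reconcile_checklist ⊃ ~declare_conflict). Since O(reconcile_checklist) holds, K gives O(~declare_conflict).
Yet premise 1 states O(declare_conflict).
We now have both O(~declare_conflict) and O(declare_conflict) — declare_conflict is simultaneously obligatory and forbidden, violating the D-axiom.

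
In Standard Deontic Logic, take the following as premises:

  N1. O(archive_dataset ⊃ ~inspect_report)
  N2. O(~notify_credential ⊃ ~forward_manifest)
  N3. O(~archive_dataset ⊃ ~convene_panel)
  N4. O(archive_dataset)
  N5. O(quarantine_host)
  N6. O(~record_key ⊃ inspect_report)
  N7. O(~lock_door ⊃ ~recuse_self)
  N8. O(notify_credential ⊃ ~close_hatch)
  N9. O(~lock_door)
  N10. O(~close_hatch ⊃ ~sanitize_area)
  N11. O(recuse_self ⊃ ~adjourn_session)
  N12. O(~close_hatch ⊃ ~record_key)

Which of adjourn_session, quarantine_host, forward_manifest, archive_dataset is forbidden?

From premise 4 we have O(archive_dataset).
Applying K to premise 1 (O(archive_dataset ⊃ ~inspect_report)) and O(archive_dataset) yields O(~inspect_report).
Premise 6 is O(~record_key ⊃ inspect_report); contrapositively O(~inspect_report ⊃ record_key). Since O(~inspect_report) holds, K gives O(record_key).
The contrapositive of premise 12 (O(~close_hatch ⊃ ~record_key)) is O(record_key ⊃ close_hatch), and O(record_key) is already established, so O(close_hatch).
The contrapositive of premise 8 (O(notify_credential ⊃ ~close_hatch)) is O(close_hatch ⊃ ~notify_credential), and O(close_hatch) is already established, so O(~notify_credential).
Premise 2 is O(~notify_credential ⊃ ~forward_manifest); since O(~notify_credential), deontic closure gives O(~forward_manifest).
So O(~forward_manifest) holds, i.e. forward_manifest is forbidden. None of the other listed options is forbidden under the premises.

forward_manifest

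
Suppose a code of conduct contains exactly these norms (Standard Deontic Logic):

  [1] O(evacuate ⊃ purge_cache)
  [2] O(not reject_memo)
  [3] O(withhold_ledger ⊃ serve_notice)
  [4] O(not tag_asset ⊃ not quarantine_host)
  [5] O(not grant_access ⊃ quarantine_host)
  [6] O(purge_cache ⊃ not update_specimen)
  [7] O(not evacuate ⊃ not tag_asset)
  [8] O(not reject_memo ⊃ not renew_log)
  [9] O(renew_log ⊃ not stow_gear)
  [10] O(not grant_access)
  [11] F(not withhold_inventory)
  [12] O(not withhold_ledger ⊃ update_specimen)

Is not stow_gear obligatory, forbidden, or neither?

Neither

Premise 9 is O(renew_log ⊃ not stow_gear), but O(renew_log) is not derivable from the premises, so it does not yield O(not stow_gear).
No premise or chain of K-axiom applications forces O(not stow_gear), and none forces O(stow_gear). So not stow_gear is neither obligatory nor forbidden under these norms.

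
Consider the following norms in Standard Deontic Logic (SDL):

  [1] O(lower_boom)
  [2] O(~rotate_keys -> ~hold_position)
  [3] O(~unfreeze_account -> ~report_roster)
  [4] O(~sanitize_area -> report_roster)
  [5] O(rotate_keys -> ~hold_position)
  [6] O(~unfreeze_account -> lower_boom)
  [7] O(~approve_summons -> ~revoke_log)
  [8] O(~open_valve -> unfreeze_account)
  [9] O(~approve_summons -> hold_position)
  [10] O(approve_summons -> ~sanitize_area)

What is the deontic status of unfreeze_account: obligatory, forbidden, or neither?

Obligatory

Premises 5 and 2 cover both cases: O(rotate_keys -> ~hold_position) and O(~rotate_keys -> ~hold_position). Since rotate_keys ∨ ~rotate_keys is a tautology, O(~hold_position) follows.
The contrapositive of premise 9 (O(~approve_summons -> hold_position)) is O(~hold_position -> approve_summons), and O(~hold_position) is already established, so O(approve_summons).
Premise 10 is O(approve_summons -> ~sanitize_area); since O(approve_summons), deontic closure gives O(~sanitize_area).
Applying K to premise 4 (O(~sanitize_area -> report_roster)) and O(~sanitize_area) yields O(report_roster).
Premise 3, O(~unfreeze_account -> ~report_roster), contraposes to O(report_roster -> unfreeze_account); with O(report_roster) we get O(unfreeze_account).
Premises 1, 6, 7, 8 do not contribute to this derivation.
Hence unfreeze_account is obligatory.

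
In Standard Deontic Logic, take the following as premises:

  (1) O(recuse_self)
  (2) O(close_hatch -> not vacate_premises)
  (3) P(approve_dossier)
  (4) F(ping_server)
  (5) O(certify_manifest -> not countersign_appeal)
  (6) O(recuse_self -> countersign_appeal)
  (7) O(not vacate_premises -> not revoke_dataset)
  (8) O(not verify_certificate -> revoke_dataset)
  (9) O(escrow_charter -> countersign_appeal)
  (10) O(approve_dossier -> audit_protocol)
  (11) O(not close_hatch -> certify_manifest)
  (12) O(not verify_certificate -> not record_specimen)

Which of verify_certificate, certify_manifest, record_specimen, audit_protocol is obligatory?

From premise 1 we have O(recuse_self).
Applying K to premise 6 (O(recuse_self -> countersign_appeal)) and O(recuse_self) yields O(countersign_appeal).
Premise 5 is O(certify_manifest -> not countersign_appeal); contrapositively O(countersign_appeal -> not certify_manifest). Since O(countersign_appeal) holds, K gives O(not certify_manifest).
Premise 11 is O(not close_hatch -> certify_manifest); contrapositively O(not certify_manifest -> close_hatch). Since O(not certify_manifest) holds, K gives O(close_hatch).
Premise 2 is O(close_hatch -> not vacate_premises); since O(close_hatch), deontic closure gives O(not vacate_premises).
From O(not vacate_premises) and premise 7, O(not vacate_premises -> not revoke_dataset), we obtain O(not revoke_dataset).
Premise 8, O(not verify_certificate -> revoke_dataset), contraposes to O(not revoke_dataset -> verify_certificate); with O(not revoke_dataset) we get O(verify_certificate).
So O(verify_certificate) holds — verify_certificate is obligatory. None of the other listed options is made obligatory by any chain of premises.

verify_certificate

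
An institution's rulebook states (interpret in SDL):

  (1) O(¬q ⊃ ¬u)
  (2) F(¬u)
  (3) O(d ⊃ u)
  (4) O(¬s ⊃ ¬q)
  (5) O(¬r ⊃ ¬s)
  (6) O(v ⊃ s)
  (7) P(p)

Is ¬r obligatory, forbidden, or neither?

Forbidden

F(¬u) at premise 2 means O(u).
Premise 1, O(¬q ⊃ ¬u), contraposes to O(u ⊃ q); with O(u) we get O(q).
Premise 4, O(¬s ⊃ ¬q), contraposes to O(q ⊃ s); with O(q) we get O(s).
Premise 5, O(¬r ⊃ ¬s), contraposes to O(s ⊃ r); with O(s) we get O(r).
Premises 3, 6, 7 do not contribute to this derivation.
Thus O(r), which is F(¬r): ¬r is forbidden.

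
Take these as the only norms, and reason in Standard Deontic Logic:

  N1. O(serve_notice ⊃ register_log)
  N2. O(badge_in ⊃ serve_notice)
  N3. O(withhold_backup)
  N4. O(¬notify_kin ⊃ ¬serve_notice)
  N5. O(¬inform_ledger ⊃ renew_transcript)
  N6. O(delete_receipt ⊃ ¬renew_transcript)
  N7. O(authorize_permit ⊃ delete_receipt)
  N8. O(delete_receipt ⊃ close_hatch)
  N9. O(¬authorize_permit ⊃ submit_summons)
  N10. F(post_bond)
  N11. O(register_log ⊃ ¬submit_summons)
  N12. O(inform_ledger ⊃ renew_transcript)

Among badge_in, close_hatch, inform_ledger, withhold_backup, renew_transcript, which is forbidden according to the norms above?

badge_in

Premises 5 and 12 cover both cases: O(¬inform_ledger ⊃ renew_transcript) and O(inform_ledger ⊃ renew_transcript). Since ¬inform_ledger ∨ inform_ledger is a tautology, O(renew_transcript) follows.
Premise 6 is O(delete_receipt ⊃ ¬renew_transcript); contrapositively O(renew_transcript ⊃ ¬delete_receipt). Since O(renew_transcript) holds, K gives O(¬delete_receipt).
Premise 7 is O(authorize_permit ⊃ delete_receipt); contrapositively O(¬delete_receipt ⊃ ¬authorize_permit). Since O(¬delete_receipt) holds, K gives O(¬authorize_permit).
Applying K to premise 9 (O(¬authorize_permit ⊃ submit_summons)) and O(¬authorize_permit) yields O(submit_summons).
Premise 11 is O(register_log ⊃ ¬submit_summons); contrapositively O(submit_summons ⊃ ¬register_log). Since O(submit_summons) holds, K gives O(¬register_log).
Premise 1 is O(serve_notice ⊃ register_log); contrapositively O(¬register_log ⊃ ¬serve_notice). Since O(¬register_log) holds, K gives O(¬serve_notice).
Premise 2 is O(badge_in ⊃ serve_notice); contrapositively O(¬serve_notice ⊃ ¬badge_in). Since O(¬serve_notice) holds, K gives O(¬badge_in).
So O(¬badge_in) holds, i.e. badge_in is forbidden. None of the other listed options is forbidden under the premises.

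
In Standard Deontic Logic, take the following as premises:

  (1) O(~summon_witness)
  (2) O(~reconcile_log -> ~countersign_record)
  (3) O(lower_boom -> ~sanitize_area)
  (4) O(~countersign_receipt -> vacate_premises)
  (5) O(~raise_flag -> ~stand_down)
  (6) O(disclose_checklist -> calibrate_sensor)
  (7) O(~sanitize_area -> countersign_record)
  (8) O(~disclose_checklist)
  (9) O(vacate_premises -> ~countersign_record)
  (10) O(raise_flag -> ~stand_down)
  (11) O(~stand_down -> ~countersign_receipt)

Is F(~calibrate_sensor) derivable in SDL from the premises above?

Premise 6 is O(disclose_checklist -> calibrate_sensor), but O(disclose_checklist) is not derivable from the premises, so it does not yield O(calibrate_sensor).
No other premise forces O(calibrate_sensor). An ideal world satisfying every premise can still have ~calibrate_sensor true, so F(~calibrate_sensor) is not derivable.

No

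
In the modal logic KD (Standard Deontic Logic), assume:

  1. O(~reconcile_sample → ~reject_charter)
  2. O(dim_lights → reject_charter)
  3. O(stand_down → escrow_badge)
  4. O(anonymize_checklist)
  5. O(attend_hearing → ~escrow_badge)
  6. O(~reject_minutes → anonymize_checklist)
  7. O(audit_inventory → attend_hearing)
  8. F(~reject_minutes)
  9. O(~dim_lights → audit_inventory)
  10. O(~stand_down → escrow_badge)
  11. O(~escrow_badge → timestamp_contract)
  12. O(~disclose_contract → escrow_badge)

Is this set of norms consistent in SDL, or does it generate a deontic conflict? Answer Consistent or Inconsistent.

Premise 6 is O(~reject_minutes → anonymize_checklist); even if O(anonymize_checklist) held, inferring O(~reject_minutes) would be affirming the consequent — invalid.
So O(~reject_minutes) is not derivable, and the apparent clash with O(reject_minutes) does not arise.
A world satisfying every obligation exists (e.g. anonymize_checklist=true, attend_hearing=false, audit_inventory=false, dim_lights=true, disclose_contract=false, escrow_badge=true, reconcile_sample=true, reject_charter=true, reject_minutes=true, stand_down=false, timestamp_contract=false); no atom is both obligatory and forbidden, so the set is consistent.

Consistent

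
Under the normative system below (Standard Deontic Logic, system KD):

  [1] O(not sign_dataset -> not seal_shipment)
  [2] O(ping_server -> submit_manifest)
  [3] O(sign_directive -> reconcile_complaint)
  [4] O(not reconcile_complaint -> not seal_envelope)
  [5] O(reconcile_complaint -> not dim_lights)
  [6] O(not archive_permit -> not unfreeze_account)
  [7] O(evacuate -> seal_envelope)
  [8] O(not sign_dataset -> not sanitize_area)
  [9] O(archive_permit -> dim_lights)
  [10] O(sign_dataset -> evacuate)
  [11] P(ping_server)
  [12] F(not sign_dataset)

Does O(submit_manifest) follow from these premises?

Premise 2 is O(ping_server -> submit_manifest), but O(ping_server) is not derivable from the premises (the permission P(ping_server) asserts only not O(not ping_server), not O(ping_server)), so it does not yield O(submit_manifest).
No other premise forces O(submit_manifest). An ideal world satisfying every premise can still have submit_manifest false, so O(submit_manifest) is not derivable.

No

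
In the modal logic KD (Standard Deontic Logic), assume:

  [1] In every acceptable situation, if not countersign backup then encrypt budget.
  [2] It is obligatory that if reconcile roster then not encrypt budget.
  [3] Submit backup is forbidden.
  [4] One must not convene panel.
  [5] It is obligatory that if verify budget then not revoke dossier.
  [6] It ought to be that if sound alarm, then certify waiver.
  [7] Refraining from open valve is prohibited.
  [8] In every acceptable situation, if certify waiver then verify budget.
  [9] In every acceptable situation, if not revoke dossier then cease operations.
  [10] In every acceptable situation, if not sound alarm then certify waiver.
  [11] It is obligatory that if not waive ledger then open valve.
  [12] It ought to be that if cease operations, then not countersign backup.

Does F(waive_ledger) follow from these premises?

Premise 11 is O(¬waive_ledger → open_valve); even if O(open_valve) held, inferring O(¬waive_ledger) would be affirming the consequent — invalid.
No other premise forces O(¬waive_ledger). An ideal world satisfying every premise can still have waive_ledger true, so F(waive_ledger) is not derivable.

No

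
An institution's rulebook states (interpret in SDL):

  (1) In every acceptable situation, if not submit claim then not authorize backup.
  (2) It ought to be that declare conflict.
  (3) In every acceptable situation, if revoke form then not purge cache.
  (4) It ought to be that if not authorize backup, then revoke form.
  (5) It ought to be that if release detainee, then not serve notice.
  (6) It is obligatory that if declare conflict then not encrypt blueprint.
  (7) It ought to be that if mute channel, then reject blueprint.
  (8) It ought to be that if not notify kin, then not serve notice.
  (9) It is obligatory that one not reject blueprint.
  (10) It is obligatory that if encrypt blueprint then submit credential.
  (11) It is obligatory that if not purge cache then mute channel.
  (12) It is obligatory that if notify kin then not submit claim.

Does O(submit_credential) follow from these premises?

No

Premise 10 is O(encrypt_blueprint → submit_credential), but O(encrypt_blueprint) is not derivable from the premises, so it does not yield O(submit_credential).
No other premise forces O(submit_credential). An ideal world satisfying every premise can still have submit_credential false, so O(submit_credential) is not derivable.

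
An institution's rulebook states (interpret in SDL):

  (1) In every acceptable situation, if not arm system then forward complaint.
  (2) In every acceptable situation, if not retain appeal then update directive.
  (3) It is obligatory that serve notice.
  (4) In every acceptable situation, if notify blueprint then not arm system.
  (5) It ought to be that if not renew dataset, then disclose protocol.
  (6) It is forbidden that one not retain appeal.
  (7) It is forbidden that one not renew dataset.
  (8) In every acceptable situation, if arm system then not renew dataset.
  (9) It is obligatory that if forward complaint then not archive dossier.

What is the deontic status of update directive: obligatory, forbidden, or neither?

Neither

Premise 2 is O(¬retain_appeal → update_directive), but O(¬retain_appeal) is not derivable from the premises, so it does not yield O(update_directive).
No premise or chain of K-axiom applications forces O(update_directive), and none forces O(¬update_directive). So update_directive is neither obligatory nor forbidden under these norms.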